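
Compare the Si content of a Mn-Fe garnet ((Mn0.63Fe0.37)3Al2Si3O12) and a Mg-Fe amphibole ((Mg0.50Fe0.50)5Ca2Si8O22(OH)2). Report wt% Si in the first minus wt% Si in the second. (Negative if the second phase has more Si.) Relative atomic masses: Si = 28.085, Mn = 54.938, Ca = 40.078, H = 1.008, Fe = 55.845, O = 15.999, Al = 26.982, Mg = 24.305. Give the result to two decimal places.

Si in (Mn0.63Fe0.37)3Al2Si3O12: molar mass 496.028 g/mol; 3×28.085 = 84.255 g → 16.99 wt%.
Si in (Mg0.50Fe0.50)5Ca2Si8O22(OH)2: molar mass 891.203 g/mol; 8×28.085 = 224.680 g → 25.21 wt%.
Difference = 16.99 − 25.21 = -8.22 percentage points.

-8.22 percentage points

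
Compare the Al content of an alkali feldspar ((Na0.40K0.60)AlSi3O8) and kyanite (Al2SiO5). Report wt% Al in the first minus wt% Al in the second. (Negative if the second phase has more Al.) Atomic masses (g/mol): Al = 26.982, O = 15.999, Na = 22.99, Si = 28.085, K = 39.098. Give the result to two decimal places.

M((Na0.40K0.60)AlSi3O8) = 271.884 g/mol, so wt% Al = 26.982/271.884 × 100 = 9.92%.
M(Al2SiO5) = 162.044 g/mol, so wt% Al = 53.964/162.044 × 100 = 33.30%.
9.92 − 33.30 = -23.38 pp.

-23.38 percentage points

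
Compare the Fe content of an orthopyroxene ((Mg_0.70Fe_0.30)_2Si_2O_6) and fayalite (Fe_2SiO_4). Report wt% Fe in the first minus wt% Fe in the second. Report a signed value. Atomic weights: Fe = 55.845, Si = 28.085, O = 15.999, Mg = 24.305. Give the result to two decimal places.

-39.56 percentage points

First mineral: 33.507 g Fe in 219.698 g formula = 15.25 wt% Fe.
Second mineral: 111.690 g Fe in 203.771 g formula = 54.81 wt% Fe.
15.25% − 54.81% gives a difference of -39.56 percentage points.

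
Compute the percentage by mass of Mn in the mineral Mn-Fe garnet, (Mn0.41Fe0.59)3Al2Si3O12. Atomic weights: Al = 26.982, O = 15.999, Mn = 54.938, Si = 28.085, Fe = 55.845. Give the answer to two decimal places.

13.61 mass %

Formula mass = 1.23*54.938 + 1.77*55.845 + 2*26.982 + 3*28.085 + 12*15.999 = 496.626 g/mol, of which 67.574 g is Mn.
So Mn makes up 67.574/496.626 = 0.1361 of the mass, i.e. 13.61%.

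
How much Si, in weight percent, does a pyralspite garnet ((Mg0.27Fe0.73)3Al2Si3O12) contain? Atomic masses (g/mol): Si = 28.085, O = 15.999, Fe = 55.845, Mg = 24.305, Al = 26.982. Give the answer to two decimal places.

Formula mass = 0.81*24.305 + 2.19*55.845 + 2*26.982 + 3*28.085 + 12*15.999 = 472.195 g/mol, of which 84.255 g is Si.
So Si makes up 84.255/472.195 = 0.1784 of the mass, i.e. 17.84%.

17.84 weight percent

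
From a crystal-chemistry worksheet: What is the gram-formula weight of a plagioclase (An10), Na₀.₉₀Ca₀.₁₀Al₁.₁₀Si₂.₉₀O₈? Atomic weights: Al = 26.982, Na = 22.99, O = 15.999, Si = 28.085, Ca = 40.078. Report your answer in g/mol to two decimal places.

The formula mass is the sum 0.90×22.99 + 0.10×40.078 + 1.10×26.982 + 2.90×28.085 + 8×15.999.

263.82 g/mol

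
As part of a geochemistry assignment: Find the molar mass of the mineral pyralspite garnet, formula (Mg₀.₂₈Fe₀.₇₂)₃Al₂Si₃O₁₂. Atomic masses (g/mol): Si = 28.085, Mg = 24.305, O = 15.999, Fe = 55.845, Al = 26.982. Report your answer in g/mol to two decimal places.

471.25 g/mol

The formula mass is the sum 0.84×24.305 + 2.16×55.845 + 2×26.982 + 3×28.085 + 12×15.999.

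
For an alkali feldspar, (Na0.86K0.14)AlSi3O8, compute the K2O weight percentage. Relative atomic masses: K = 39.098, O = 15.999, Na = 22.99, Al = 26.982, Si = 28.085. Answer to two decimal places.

2.49 wt%

Formula mass = 264.474 g/mol.
0.14 K → 0.0700 mol K2O per formula unit; M(K2O) = 94.195, so K2O mass = 6.594 g.
6.594/264.474 × 100 = 2.49 wt%.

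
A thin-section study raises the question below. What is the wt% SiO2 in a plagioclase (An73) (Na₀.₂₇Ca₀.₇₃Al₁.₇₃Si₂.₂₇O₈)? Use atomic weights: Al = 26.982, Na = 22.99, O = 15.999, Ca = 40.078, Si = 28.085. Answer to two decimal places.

M(Na₀.₂₇Ca₀.₇₃Al₁.₇₃Si₂.₂₇O₈) = 273.888 g/mol; M(SiO2) = 60.083 g/mol.
Moles SiO2 per formula unit = 2.27 Si ÷ 1 = 2.2700.
SiO2 fraction = (2.2700 × 60.083) / 273.888 = 136.388/273.888 = 0.4980.

49.80 wt%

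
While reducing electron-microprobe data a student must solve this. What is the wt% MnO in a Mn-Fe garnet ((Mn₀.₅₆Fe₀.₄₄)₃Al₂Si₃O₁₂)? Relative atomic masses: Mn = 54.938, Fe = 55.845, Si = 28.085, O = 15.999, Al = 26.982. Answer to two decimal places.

M((Mn₀.₅₆Fe₀.₄₄)₃Al₂Si₃O₁₂) = 496.218 g/mol; M(MnO) = 70.937 g/mol.
Moles MnO per formula unit = 1.68 Mn ÷ 1 = 1.6800.
MnO fraction = (1.6800 × 70.937) / 496.218 = 119.174/496.218 = 0.2402.

24.02 wt%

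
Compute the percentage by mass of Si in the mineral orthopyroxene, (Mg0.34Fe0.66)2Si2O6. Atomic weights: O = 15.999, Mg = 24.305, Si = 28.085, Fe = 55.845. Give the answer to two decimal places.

Molar mass of (Mg0.34Fe0.66)2Si2O6: 0.68×24.305 + 1.32×55.845 + 2×28.085 + 6×15.999 = 242.407 g/mol.
Mass of Si per formula unit: 2 × 28.085 = 56.170 g.
Weight fraction Si = 56.170 / 242.407 = 0.2317.

23.17 wt%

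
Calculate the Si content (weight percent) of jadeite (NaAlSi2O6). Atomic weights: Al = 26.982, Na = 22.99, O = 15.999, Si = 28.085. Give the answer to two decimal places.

27.79 weight percent

M(NaAlSi2O6) = 202.136 g/mol.
Si contributes 2 × 28.085 = 56.170 g per mole.
56.170/202.136 = 0.2779 → 27.79%.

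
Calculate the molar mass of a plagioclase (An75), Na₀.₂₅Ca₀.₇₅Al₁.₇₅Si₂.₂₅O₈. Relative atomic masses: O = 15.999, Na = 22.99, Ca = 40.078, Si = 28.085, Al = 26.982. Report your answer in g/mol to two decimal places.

The formula mass is the sum 0.25(22.99) + 0.75(40.078) + 1.75(26.982) + 2.25(28.085) + 8(15.999).

274.21 g/mol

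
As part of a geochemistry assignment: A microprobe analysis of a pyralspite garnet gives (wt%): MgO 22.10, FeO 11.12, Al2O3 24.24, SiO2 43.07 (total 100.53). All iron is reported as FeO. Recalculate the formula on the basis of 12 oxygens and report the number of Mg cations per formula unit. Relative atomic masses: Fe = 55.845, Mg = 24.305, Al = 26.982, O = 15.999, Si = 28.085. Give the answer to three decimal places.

2.309 Mg apfu

22.10 wt% MgO ÷ 40.304 g/mol = 0.54833 mol, giving 0.54833 Mg and 0.54833 O.
11.12 wt% FeO ÷ 71.844 g/mol = 0.15478 mol, giving 0.15478 Fe and 0.15478 O.
24.24 wt% Al2O3 ÷ 101.961 g/mol = 0.23774 mol, giving 0.47548 Al and 0.71322 O.
43.07 wt% SiO2 ÷ 60.083 g/mol = 0.71684 mol, giving 0.71684 Si and 1.43368 O.
Oxygen sums to 2.85001; scaling by 12/2.85001 = 4.21051 puts the formula on 12 O.
Mg: 0.54833 × 4.21051 = 2.309 atoms per formula unit.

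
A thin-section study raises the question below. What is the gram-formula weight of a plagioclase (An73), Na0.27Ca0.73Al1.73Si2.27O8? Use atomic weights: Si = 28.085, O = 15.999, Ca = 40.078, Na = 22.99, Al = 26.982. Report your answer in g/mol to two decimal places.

The formula mass is the sum 0.27×22.99 + 0.73×40.078 + 1.73×26.982 + 2.27×28.085 + 8×15.999.

273.89 g/mol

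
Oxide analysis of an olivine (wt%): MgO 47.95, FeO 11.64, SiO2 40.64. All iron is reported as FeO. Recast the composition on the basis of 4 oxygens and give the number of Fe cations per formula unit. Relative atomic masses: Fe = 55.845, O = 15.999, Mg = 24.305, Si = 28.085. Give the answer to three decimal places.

0.240 Fe apfu

MgO: 47.95/40.304 = 1.18971 mol → 1.18971 mol Mg, 1.18971 mol O.
FeO: 11.64/71.844 = 0.16202 mol → 0.16202 mol Fe, 0.16202 mol O.
SiO2: 40.64/60.083 = 0.67640 mol → 0.67640 mol Si, 1.35280 mol O.
Total oxygen = 2.70453 mol. Normalization factor = 4/2.70453 = 1.47900.
Fe per 4 O = 0.16202 × 1.47900 = 0.240.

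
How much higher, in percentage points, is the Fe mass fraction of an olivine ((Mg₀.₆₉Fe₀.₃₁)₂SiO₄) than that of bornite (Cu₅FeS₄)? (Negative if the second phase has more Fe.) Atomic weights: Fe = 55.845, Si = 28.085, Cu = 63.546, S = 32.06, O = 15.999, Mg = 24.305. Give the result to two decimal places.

M((Mg₀.₆₉Fe₀.₃₁)₂SiO₄) = 160.246 g/mol, so wt% Fe = 34.624/160.246 × 100 = 21.61%.
M(Cu₅FeS₄) = 501.815 g/mol, so wt% Fe = 55.845/501.815 × 100 = 11.13%.
21.61 − 11.13 = 10.48 pp.

10.48 percentage points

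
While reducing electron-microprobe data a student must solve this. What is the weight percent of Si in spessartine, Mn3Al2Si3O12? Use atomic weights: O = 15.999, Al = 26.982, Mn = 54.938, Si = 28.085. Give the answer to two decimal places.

M(Mn3Al2Si3O12) = 495.021 g/mol.
Si contributes 3 × 28.085 = 84.255 g per mole.
84.255/495.021 = 0.1702 → 17.02%.

17.02 wt%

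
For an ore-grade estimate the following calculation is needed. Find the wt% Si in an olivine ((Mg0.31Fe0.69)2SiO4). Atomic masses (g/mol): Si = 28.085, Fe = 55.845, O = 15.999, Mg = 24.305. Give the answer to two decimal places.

15.25 mass %

Molar mass of (Mg0.31Fe0.69)2SiO4: 0.62×24.305 + 1.38×55.845 + 1×28.085 + 4×15.999 = 184.216 g/mol.
Mass of Si per formula unit: 1 × 28.085 = 28.085 g.
Weight fraction Si = 28.085 / 184.216 = 0.1525.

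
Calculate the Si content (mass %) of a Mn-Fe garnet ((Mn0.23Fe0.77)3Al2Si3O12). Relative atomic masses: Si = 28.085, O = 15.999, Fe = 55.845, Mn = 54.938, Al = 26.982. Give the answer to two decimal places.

16.95 mass %

Molar mass of (Mn0.23Fe0.77)3Al2Si3O12: 0.69*54.938 + 2.31*55.845 + 2*26.982 + 3*28.085 + 12*15.999 = 497.116 g/mol.
Mass of Si per formula unit: 3 × 28.085 = 84.255 g.
Weight fraction Si = 84.255 / 497.116 = 0.1695.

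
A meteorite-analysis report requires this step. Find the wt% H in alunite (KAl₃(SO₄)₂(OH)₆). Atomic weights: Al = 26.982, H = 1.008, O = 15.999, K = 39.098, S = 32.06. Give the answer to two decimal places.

1.46 weight percent

M(KAl₃(SO₄)₂(OH)₆) = 414.198 g/mol.
H contributes 6 × 1.008 = 6.048 g per mole.
6.048/414.198 = 0.0146 → 1.46%.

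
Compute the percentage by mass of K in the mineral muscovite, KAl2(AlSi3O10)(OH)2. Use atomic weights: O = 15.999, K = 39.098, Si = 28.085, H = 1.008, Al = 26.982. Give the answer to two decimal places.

9.82 mass %

M(KAl2(AlSi3O10)(OH)2) = 398.303 g/mol.
K contributes 1 × 39.098 = 39.098 g per mole.
39.098/398.303 = 0.0982 → 9.82%.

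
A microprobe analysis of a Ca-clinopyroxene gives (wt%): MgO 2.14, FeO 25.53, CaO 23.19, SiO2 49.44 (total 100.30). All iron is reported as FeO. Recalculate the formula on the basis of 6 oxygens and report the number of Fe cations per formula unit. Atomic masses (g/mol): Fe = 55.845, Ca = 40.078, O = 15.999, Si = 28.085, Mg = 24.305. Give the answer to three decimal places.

MgO (M=40.304): mol = 0.05310; Mg = 0.05310, O = 0.05310.
FeO (M=71.844): mol = 0.35535; Fe = 0.35535, O = 0.35535.
CaO (M=56.077): mol = 0.41354; Ca = 0.41354, O = 0.41354.
SiO2 (M=60.083): mol = 0.82286; Si = 0.82286, O = 1.64572.
ΣO = 2.46771; factor = 6/ΣO = 2.43140.
Fe apfu = 0.35535 × 2.43140 = 0.864.

0.864 Fe apfu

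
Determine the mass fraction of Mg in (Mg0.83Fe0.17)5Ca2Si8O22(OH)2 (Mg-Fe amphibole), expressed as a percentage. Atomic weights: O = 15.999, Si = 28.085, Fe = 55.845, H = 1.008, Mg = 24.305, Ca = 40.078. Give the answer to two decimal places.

M((Mg0.83Fe0.17)5Ca2Si8O22(OH)2) = 839.162 g/mol.
Mg contributes 4.15 × 24.305 = 100.866 g per mole.
100.866/839.162 = 0.1202 → 12.02%.

12.02 wt%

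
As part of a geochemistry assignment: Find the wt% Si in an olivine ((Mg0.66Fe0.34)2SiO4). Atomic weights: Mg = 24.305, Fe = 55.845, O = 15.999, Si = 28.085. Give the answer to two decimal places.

17.32 mass %

Molar mass of (Mg0.66Fe0.34)2SiO4: 1.32·24.305 + 0.68·55.845 + 1·28.085 + 4·15.999 = 162.138 g/mol.
Mass of Si per formula unit: 1 × 28.085 = 28.085 g.
Weight fraction Si = 28.085 / 162.138 = 0.1732.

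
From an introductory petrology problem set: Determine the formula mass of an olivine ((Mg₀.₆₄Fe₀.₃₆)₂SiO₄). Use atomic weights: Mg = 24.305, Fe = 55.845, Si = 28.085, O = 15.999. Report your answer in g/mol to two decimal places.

163.40 g/mol

The formula mass is the sum 1.28(24.305) + 0.72(55.845) + 1(28.085) + 4(15.999).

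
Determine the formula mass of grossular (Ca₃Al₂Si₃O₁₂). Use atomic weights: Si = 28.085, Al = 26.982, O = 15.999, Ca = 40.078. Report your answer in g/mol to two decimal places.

Ca: 3 × 40.078 = 120.2340
Al: 2 × 26.982 = 53.9640
Si: 3 × 28.085 = 84.2550
O: 12 × 15.999 = 191.9880
Summing the contributions gives the formula mass.

450.44 g/mol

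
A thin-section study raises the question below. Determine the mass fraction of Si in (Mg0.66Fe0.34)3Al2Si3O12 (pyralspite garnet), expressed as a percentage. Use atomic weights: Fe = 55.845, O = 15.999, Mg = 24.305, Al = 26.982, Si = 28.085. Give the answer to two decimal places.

19.36 wt%

Formula mass = 1.98×24.305 + 1.02×55.845 + 2×26.982 + 3×28.085 + 12×15.999 = 435.293 g/mol, of which 84.255 g is Si.
So Si makes up 84.255/435.293 = 0.1936 of the mass, i.e. 19.36%.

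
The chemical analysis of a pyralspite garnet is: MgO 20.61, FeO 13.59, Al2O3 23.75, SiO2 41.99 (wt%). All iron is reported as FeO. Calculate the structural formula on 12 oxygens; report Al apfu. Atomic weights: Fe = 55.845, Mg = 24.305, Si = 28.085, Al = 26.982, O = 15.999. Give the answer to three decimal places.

20.61 wt% MgO ÷ 40.304 g/mol = 0.51136 mol, giving 0.51136 Mg and 0.51136 O.
13.59 wt% FeO ÷ 71.844 g/mol = 0.18916 mol, giving 0.18916 Fe and 0.18916 O.
23.75 wt% Al2O3 ÷ 101.961 g/mol = 0.23293 mol, giving 0.46586 Al and 0.69879 O.
41.99 wt% SiO2 ÷ 60.083 g/mol = 0.69887 mol, giving 0.69887 Si and 1.39774 O.
Oxygen sums to 2.79705; scaling by 12/2.79705 = 4.29023 puts the formula on 12 O.
Al: 0.46586 × 4.29023 = 1.999 atoms per formula unit.

1.999 Al apfu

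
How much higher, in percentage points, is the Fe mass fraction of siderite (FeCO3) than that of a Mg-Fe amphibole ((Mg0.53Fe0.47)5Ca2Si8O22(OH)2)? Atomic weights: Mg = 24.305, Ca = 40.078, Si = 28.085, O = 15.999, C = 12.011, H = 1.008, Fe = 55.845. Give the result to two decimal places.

First mineral: 55.845 g Fe in 115.853 g formula = 48.20 wt% Fe.
Second mineral: 131.236 g Fe in 886.472 g formula = 14.80 wt% Fe.
48.20% − 14.80% gives a difference of 33.40 percentage points.

33.40 percentage points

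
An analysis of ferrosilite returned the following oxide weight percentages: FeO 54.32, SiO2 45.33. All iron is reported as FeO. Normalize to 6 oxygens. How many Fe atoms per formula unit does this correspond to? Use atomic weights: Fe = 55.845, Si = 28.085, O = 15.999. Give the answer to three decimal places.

54.32 wt% FeO ÷ 71.844 g/mol = 0.75608 mol, giving 0.75608 Fe and 0.75608 O.
45.33 wt% SiO2 ÷ 60.083 g/mol = 0.75446 mol, giving 0.75446 Si and 1.50892 O.
Oxygen sums to 2.26500; scaling by 6/2.26500 = 2.64901 puts the formula on 6 O.
Fe: 0.75608 × 2.64901 = 2.003 atoms per formula unit.

2.003 Fe apfu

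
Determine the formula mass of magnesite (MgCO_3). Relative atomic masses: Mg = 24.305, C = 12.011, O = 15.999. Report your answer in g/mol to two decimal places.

84.31 g/mol

Mg: 1 × 24.305 = 24.3050
C: 1 × 12.011 = 12.0110
O: 3 × 15.999 = 47.9970
Summing the contributions gives the formula mass.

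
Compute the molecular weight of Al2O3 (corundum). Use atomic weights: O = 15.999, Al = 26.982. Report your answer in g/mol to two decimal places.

M = 2*26.982 + 3*15.999

101.96 g/mol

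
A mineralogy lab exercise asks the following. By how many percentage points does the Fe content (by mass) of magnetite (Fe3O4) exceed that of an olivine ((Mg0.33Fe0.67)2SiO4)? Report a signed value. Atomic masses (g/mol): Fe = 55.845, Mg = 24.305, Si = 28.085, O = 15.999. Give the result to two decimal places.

Fe in Fe3O4: molar mass 231.531 g/mol; 3×55.845 = 167.535 g → 72.36 wt%.
Fe in (Mg0.33Fe0.67)2SiO4: molar mass 182.955 g/mol; 1.34×55.845 = 74.832 g → 40.90 wt%.
Difference = 72.36 − 40.90 = 31.46 percentage points.

31.46 percentage points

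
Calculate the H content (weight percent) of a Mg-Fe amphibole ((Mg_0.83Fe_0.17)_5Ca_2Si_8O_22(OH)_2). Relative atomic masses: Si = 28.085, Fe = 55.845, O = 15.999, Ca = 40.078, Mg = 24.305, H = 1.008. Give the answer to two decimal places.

M((Mg_0.83Fe_0.17)_5Ca_2Si_8O_22(OH)_2) = 839.162 g/mol.
H contributes 2 × 1.008 = 2.016 g per mole.
2.016/839.162 = 0.0024 → 0.24%.

0.24 weight percent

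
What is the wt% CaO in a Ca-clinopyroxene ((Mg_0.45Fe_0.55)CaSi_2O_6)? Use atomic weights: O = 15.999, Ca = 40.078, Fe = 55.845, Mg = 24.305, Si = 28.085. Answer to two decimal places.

M((Mg_0.45Fe_0.55)CaSi_2O_6) = 233.894 g/mol; M(CaO) = 56.077 g/mol.
Moles CaO per formula unit = 1 Ca ÷ 1 = 1.0000.
CaO fraction = (1.0000 × 56.077) / 233.894 = 56.077/233.894 = 0.2398.

23.98 wt%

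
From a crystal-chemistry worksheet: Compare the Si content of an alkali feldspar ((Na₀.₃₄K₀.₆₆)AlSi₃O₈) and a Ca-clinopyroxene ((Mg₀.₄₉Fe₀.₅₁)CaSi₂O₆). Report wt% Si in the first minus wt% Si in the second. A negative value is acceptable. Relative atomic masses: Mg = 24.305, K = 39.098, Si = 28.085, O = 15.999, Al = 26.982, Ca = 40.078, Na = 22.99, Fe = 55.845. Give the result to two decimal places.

6.73 percentage points

Si in (Na₀.₃₄K₀.₆₆)AlSi₃O₈: molar mass 272.850 g/mol; 3×28.085 = 84.255 g → 30.88 wt%.
Si in (Mg₀.₄₉Fe₀.₅₁)CaSi₂O₆: molar mass 232.632 g/mol; 2×28.085 = 56.170 g → 24.15 wt%.
Difference = 30.88 − 24.15 = 6.73 percentage points.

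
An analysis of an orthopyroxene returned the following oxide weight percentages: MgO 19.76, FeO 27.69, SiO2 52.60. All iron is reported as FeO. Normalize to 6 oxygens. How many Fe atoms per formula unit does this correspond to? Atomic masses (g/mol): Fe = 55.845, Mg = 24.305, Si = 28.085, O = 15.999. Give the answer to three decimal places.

MgO (M=40.304): mol = 0.49027; Mg = 0.49027, O = 0.49027.
FeO (M=71.844): mol = 0.38542; Fe = 0.38542, O = 0.38542.
SiO2 (M=60.083): mol = 0.87546; Si = 0.87546, O = 1.75092.
ΣO = 2.62661; factor = 6/ΣO = 2.28431.
Fe apfu = 0.38542 × 2.28431 = 0.880.

0.880 Fe apfu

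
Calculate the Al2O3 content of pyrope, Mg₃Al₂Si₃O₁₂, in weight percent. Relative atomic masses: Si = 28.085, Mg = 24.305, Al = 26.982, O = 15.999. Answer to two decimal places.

25.29 wt%

M(Mg₃Al₂Si₃O₁₂) = 403.122 g/mol; M(Al2O3) = 101.961 g/mol.
Moles Al2O3 per formula unit = 2 Al ÷ 2 = 1.0000.
Al2O3 fraction = (1.0000 × 101.961) / 403.122 = 101.961/403.122 = 0.2529.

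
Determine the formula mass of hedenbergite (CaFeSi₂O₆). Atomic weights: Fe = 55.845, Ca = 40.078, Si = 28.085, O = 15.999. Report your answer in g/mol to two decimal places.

248.09 g/mol

M = 1(40.078) + 1(55.845) + 2(28.085) + 6(15.999)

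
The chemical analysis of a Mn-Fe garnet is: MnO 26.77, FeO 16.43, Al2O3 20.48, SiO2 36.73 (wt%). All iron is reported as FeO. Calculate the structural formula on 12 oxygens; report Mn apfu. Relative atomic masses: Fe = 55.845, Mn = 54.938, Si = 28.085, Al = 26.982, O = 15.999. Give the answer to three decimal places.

1.863 Mn apfu

26.77 wt% MnO ÷ 70.937 g/mol = 0.37738 mol, giving 0.37738 Mn and 0.37738 O.
16.43 wt% FeO ÷ 71.844 g/mol = 0.22869 mol, giving 0.22869 Fe and 0.22869 O.
20.48 wt% Al2O3 ÷ 101.961 g/mol = 0.20086 mol, giving 0.40172 Al and 0.60258 O.
36.73 wt% SiO2 ÷ 60.083 g/mol = 0.61132 mol, giving 0.61132 Si and 1.22264 O.
Oxygen sums to 2.43129; scaling by 12/2.43129 = 4.93565 puts the formula on 12 O.
Mn: 0.37738 × 4.93565 = 1.863 atoms per formula unit.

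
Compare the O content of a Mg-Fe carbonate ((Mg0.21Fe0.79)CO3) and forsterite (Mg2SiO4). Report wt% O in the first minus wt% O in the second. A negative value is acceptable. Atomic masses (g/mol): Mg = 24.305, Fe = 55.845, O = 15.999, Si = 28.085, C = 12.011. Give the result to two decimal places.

O in (Mg0.21Fe0.79)CO3: molar mass 109.230 g/mol; 3×15.999 = 47.997 g → 43.94 wt%.
O in Mg2SiO4: molar mass 140.691 g/mol; 4×15.999 = 63.996 g → 45.49 wt%.
Difference = 43.94 − 45.49 = -1.55 percentage points.

-1.55 percentage points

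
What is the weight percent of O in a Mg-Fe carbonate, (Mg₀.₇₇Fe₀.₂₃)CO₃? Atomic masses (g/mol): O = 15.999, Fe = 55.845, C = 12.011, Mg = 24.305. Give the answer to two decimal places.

52.42 mass %

Molar mass of (Mg₀.₇₇Fe₀.₂₃)CO₃: 0.77*24.305 + 0.23*55.845 + 1*12.011 + 3*15.999 = 91.567 g/mol.
Mass of O per formula unit: 3 × 15.999 = 47.997 g.
Weight fraction O = 47.997 / 91.567 = 0.5242.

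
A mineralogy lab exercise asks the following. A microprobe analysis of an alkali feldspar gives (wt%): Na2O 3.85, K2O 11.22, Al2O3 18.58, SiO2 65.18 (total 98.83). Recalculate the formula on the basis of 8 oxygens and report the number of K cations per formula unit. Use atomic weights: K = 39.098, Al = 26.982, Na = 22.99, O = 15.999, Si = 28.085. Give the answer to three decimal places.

Na2O (M=61.979): mol = 0.06212; Na = 0.12424, O = 0.06212.
K2O (M=94.195): mol = 0.11911; K = 0.23822, O = 0.11911.
Al2O3 (M=101.961): mol = 0.18223; Al = 0.36446, O = 0.54669.
SiO2 (M=60.083): mol = 1.08483; Si = 1.08483, O = 2.16966.
ΣO = 2.89758; factor = 8/ΣO = 2.76092.
K apfu = 0.23822 × 2.76092 = 0.658.

0.658 K apfu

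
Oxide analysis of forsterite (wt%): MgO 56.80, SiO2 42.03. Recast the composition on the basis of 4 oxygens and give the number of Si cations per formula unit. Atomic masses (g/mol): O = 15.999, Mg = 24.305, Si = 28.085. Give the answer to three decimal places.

56.80 wt% MgO ÷ 40.304 g/mol = 1.40929 mol, giving 1.40929 Mg and 1.40929 O.
42.03 wt% SiO2 ÷ 60.083 g/mol = 0.69953 mol, giving 0.69953 Si and 1.39906 O.
Oxygen sums to 2.80835; scaling by 4/2.80835 = 1.42432 puts the formula on 4 O.
Si: 0.69953 × 1.42432 = 0.996 atoms per formula unit.

0.996 Si apfu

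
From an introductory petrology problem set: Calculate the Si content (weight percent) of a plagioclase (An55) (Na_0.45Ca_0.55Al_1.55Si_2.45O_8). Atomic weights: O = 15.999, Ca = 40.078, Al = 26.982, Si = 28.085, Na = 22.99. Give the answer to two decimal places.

M(Na_0.45Ca_0.55Al_1.55Si_2.45O_8) = 271.011 g/mol.
Si contributes 2.45 × 28.085 = 68.808 g per mole.
68.808/271.011 = 0.2539 → 25.39%.

25.39 weight percent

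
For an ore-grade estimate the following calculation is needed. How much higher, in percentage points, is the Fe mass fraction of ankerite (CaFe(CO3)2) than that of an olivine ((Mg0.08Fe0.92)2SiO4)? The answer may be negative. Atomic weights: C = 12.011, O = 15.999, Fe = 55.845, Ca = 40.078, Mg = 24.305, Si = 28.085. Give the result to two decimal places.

-25.85 percentage points

Fe in CaFe(CO3)2: molar mass 215.939 g/mol; 1×55.845 = 55.845 g → 25.86 wt%.
Fe in (Mg0.08Fe0.92)2SiO4: molar mass 198.725 g/mol; 1.84×55.845 = 102.755 g → 51.71 wt%.
Difference = 25.86 − 51.71 = -25.85 percentage points.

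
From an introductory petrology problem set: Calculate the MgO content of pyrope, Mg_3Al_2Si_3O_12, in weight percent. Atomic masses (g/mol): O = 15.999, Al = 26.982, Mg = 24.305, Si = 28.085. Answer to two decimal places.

Formula mass = 403.122 g/mol.
3 Mg → 3.0000 mol MgO per formula unit; M(MgO) = 40.304, so MgO mass = 120.912 g.
120.912/403.122 × 100 = 29.99 wt%.

29.99 wt%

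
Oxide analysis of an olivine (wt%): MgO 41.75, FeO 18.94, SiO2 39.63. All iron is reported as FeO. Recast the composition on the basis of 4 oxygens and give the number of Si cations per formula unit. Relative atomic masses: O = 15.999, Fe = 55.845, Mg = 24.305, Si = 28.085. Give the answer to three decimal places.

1.008 Si apfu

41.75 wt% MgO ÷ 40.304 g/mol = 1.03588 mol, giving 1.03588 Mg and 1.03588 O.
18.94 wt% FeO ÷ 71.844 g/mol = 0.26363 mol, giving 0.26363 Fe and 0.26363 O.
39.63 wt% SiO2 ÷ 60.083 g/mol = 0.65959 mol, giving 0.65959 Si and 1.31918 O.
Oxygen sums to 2.61869; scaling by 4/2.61869 = 1.52748 puts the formula on 4 O.
Si: 0.65959 × 1.52748 = 1.008 atoms per formula unit.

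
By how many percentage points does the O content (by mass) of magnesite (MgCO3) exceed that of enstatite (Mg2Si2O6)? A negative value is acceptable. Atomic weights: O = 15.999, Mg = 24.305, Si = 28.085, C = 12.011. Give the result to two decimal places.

O in MgCO3: molar mass 84.313 g/mol; 3×15.999 = 47.997 g → 56.93 wt%.
O in Mg2Si2O6: molar mass 200.774 g/mol; 6×15.999 = 95.994 g → 47.81 wt%.
Difference = 56.93 − 47.81 = 9.12 percentage points.

9.12 percentage points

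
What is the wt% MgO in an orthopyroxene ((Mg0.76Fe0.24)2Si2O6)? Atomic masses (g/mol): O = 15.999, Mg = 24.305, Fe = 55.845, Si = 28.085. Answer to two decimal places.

28.37 wt%

M((Mg0.76Fe0.24)2Si2O6) = 215.913 g/mol; M(MgO) = 40.304 g/mol.
Moles MgO per formula unit = 1.52 Mg ÷ 1 = 1.5200.
MgO fraction = (1.5200 × 40.304) / 215.913 = 61.262/215.913 = 0.2837.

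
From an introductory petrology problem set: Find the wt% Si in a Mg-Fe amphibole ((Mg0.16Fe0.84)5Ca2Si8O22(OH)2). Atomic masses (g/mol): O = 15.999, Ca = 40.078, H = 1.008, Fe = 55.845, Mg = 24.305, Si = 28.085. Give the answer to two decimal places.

23.78 wt%

M((Mg0.16Fe0.84)5Ca2Si8O22(OH)2) = 944.821 g/mol.
Si contributes 8 × 28.085 = 224.680 g per mole.
224.680/944.821 = 0.2378 → 23.78%.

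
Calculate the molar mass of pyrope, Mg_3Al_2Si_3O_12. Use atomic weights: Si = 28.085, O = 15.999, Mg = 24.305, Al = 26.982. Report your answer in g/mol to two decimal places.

The formula mass is the sum 3·24.305 + 2·26.982 + 3·28.085 + 12·15.999.

403.12 g/mol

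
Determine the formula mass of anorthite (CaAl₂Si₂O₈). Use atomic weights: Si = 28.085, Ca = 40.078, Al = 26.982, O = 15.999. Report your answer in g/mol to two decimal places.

M = 1*40.078 + 2*26.982 + 2*28.085 + 8*15.999

278.20 g/mol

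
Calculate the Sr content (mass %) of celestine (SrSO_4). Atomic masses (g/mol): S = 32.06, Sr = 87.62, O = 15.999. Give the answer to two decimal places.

M(SrSO_4) = 183.676 g/mol.
Sr contributes 1 × 87.62 = 87.620 g per mole.
87.620/183.676 = 0.4770 → 47.70%.

47.70 mass %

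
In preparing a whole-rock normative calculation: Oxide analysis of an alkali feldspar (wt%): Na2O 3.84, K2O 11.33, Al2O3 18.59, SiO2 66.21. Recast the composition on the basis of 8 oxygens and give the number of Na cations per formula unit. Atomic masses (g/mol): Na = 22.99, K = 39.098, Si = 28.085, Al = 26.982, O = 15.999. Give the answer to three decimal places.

0.338 Na apfu

Na2O (M=61.979): mol = 0.06196; Na = 0.12392, O = 0.06196.
K2O (M=94.195): mol = 0.12028; K = 0.24056, O = 0.12028.
Al2O3 (M=101.961): mol = 0.18232; Al = 0.36464, O = 0.54696.
SiO2 (M=60.083): mol = 1.10198; Si = 1.10198, O = 2.20396.
ΣO = 2.93316; factor = 8/ΣO = 2.72743.
Na apfu = 0.12392 × 2.72743 = 0.338.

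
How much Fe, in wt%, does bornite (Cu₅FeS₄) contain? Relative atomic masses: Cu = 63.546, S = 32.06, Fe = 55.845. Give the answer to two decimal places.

M(Cu₅FeS₄) = 501.815 g/mol.
Fe contributes 1 × 55.845 = 55.845 g per mole.
55.845/501.815 = 0.1113 → 11.13%.

11.13 wt%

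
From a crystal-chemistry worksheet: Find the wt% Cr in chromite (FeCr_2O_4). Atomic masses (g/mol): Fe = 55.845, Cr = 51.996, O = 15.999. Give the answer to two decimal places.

Formula mass = 1×55.845 + 2×51.996 + 4×15.999 = 223.833 g/mol, of which 103.992 g is Cr.
So Cr makes up 103.992/223.833 = 0.4646 of the mass, i.e. 46.46%.

46.46 wt%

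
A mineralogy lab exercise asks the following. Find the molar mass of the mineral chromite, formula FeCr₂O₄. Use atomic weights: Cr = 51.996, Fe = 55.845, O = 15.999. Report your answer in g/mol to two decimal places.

Fe: 1 × 55.845 = 55.8450
Cr: 2 × 51.996 = 103.9920
O: 4 × 15.999 = 63.9960
Summing the contributions gives the formula mass.

223.83 g/mol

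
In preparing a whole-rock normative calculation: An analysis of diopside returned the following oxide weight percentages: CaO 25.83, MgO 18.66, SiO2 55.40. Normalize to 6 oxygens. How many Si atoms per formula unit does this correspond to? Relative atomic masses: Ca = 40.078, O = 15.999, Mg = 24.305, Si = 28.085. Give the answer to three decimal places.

1.999 Si apfu

CaO (M=56.077): mol = 0.46062; Ca = 0.46062, O = 0.46062.
MgO (M=40.304): mol = 0.46298; Mg = 0.46298, O = 0.46298.
SiO2 (M=60.083): mol = 0.92206; Si = 0.92206, O = 1.84412.
ΣO = 2.76772; factor = 6/ΣO = 2.16785.
Si apfu = 0.92206 × 2.16785 = 1.999.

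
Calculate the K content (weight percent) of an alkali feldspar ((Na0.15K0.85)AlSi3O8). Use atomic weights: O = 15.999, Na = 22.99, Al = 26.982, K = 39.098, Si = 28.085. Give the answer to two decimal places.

12.04 weight percent

Formula mass = 0.15·22.99 + 0.85·39.098 + 1·26.982 + 3·28.085 + 8·15.999 = 275.911 g/mol, of which 33.233 g is K.
So K makes up 33.233/275.911 = 0.1204 of the mass, i.e. 12.04%.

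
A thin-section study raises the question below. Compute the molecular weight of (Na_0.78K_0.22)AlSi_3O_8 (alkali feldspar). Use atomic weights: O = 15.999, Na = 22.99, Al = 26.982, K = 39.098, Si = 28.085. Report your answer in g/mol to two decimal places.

M = 0.78*22.99 + 0.22*39.098 + 1*26.982 + 3*28.085 + 8*15.999

265.76 g/mol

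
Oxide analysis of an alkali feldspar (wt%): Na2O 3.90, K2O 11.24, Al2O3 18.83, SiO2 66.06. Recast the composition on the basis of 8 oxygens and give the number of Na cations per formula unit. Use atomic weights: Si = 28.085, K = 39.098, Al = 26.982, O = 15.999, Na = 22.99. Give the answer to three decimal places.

0.343 Na apfu

3.90 wt% Na2O ÷ 61.979 g/mol = 0.06292 mol, giving 0.12584 Na and 0.06292 O.
11.24 wt% K2O ÷ 94.195 g/mol = 0.11933 mol, giving 0.23866 K and 0.11933 O.
18.83 wt% Al2O3 ÷ 101.961 g/mol = 0.18468 mol, giving 0.36936 Al and 0.55404 O.
66.06 wt% SiO2 ÷ 60.083 g/mol = 1.09948 mol, giving 1.09948 Si and 2.19896 O.
Oxygen sums to 2.93525; scaling by 8/2.93525 = 2.72549 puts the formula on 8 O.
Na: 0.12584 × 2.72549 = 0.343 atoms per formula unit.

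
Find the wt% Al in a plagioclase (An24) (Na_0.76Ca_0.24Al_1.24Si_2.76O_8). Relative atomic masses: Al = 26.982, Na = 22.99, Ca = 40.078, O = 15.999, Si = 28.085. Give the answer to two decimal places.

12.58 mass %

Molar mass of Na_0.76Ca_0.24Al_1.24Si_2.76O_8: 0.76×22.99 + 0.24×40.078 + 1.24×26.982 + 2.76×28.085 + 8×15.999 = 266.055 g/mol.
Mass of Al per formula unit: 1.24 × 26.982 = 33.458 g.
Weight fraction Al = 33.458 / 266.055 = 0.1258.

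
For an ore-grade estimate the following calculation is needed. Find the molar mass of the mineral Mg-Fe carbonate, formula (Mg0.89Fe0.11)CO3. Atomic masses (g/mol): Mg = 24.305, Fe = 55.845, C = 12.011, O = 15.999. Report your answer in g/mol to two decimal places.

87.78 g/mol

The formula mass is the sum 0.89(24.305) + 0.11(55.845) + 1(12.011) + 3(15.999).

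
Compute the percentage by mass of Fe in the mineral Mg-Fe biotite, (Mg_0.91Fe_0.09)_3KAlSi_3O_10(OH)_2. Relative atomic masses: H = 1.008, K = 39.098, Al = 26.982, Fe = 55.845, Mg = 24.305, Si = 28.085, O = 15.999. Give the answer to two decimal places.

Molar mass of (Mg_0.91Fe_0.09)_3KAlSi_3O_10(OH)_2: 2.73·24.305 + 0.27·55.845 + 1·39.098 + 1·26.982 + 3·28.085 + 12·15.999 + 2·1.008 = 425.770 g/mol.
Mass of Fe per formula unit: 0.27 × 55.845 = 15.078 g.
Weight fraction Fe = 15.078 / 425.770 = 0.0354.

3.54 wt%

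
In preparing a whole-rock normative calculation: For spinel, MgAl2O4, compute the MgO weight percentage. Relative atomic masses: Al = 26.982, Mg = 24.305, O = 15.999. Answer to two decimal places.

Molar mass of MgAl2O4 = 1×24.305 + 2×26.982 + 4×15.999 = 142.265 g/mol.
Each formula unit contains 1 Mg, equivalent to 1/1 = 1.0000 mol MgO.
M(MgO) = 1×24.305 + 1×15.999 = 40.304 g/mol.
Mass of MgO per formula unit = 1.0000 × 40.304 = 40.304 g.
MgO wt% = 40.304 / 142.265 × 100 = 28.33%.

28.33 wt%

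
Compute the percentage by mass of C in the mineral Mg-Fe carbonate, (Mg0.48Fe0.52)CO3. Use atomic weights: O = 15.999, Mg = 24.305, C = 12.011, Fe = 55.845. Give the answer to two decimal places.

Molar mass of (Mg0.48Fe0.52)CO3: 0.48·24.305 + 0.52·55.845 + 1·12.011 + 3·15.999 = 100.714 g/mol.
Mass of C per formula unit: 1 × 12.011 = 12.011 g.
Weight fraction C = 12.011 / 100.714 = 0.1193.

11.93 weight percent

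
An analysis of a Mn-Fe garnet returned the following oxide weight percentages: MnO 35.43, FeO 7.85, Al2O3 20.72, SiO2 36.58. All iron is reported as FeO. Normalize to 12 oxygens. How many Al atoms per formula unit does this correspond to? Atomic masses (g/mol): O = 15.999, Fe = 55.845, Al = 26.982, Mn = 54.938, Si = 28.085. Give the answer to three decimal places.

2.002 Al apfu

MnO: 35.43/70.937 = 0.49946 mol → 0.49946 mol Mn, 0.49946 mol O.
FeO: 7.85/71.844 = 0.10926 mol → 0.10926 mol Fe, 0.10926 mol O.
Al2O3: 20.72/101.961 = 0.20321 mol → 0.40642 mol Al, 0.60963 mol O.
SiO2: 36.58/60.083 = 0.60882 mol → 0.60882 mol Si, 1.21764 mol O.
Total oxygen = 2.43599 mol. Normalization factor = 12/2.43599 = 4.92613.
Al per 12 O = 0.40642 × 4.92613 = 2.002.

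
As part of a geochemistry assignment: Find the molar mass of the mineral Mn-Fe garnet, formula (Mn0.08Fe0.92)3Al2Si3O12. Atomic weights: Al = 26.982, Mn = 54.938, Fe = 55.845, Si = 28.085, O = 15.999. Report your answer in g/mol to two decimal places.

The formula mass is the sum 0.24×54.938 + 2.76×55.845 + 2×26.982 + 3×28.085 + 12×15.999.

497.52 g/mol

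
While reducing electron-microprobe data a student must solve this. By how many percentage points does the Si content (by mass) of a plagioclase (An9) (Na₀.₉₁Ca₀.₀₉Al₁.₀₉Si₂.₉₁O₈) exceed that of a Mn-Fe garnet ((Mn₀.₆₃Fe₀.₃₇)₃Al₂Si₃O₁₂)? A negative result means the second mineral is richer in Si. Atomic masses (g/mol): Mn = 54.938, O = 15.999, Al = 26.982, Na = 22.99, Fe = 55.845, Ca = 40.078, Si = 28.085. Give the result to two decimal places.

M(Na₀.₉₁Ca₀.₀₉Al₁.₀₉Si₂.₉₁O₈) = 263.658 g/mol, so wt% Si = 81.727/263.658 × 100 = 31.00%.
M((Mn₀.₆₃Fe₀.₃₇)₃Al₂Si₃O₁₂) = 496.028 g/mol, so wt% Si = 84.255/496.028 × 100 = 16.99%.
31.00 − 16.99 = 14.01 pp.

14.01 percentage points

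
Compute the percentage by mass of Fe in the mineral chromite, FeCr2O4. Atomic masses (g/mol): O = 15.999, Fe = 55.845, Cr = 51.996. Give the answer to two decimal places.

Molar mass of FeCr2O4: 1×55.845 + 2×51.996 + 4×15.999 = 223.833 g/mol.
Mass of Fe per formula unit: 1 × 55.845 = 55.845 g.
Weight fraction Fe = 55.845 / 223.833 = 0.2495.

24.95 wt%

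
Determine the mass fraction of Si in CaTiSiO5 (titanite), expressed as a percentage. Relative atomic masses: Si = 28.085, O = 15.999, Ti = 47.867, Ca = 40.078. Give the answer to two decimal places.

14.33 weight percent

Molar mass of CaTiSiO5: 1×40.078 + 1×47.867 + 1×28.085 + 5×15.999 = 196.025 g/mol.
Mass of Si per formula unit: 1 × 28.085 = 28.085 g.
Weight fraction Si = 28.085 / 196.025 = 0.1433.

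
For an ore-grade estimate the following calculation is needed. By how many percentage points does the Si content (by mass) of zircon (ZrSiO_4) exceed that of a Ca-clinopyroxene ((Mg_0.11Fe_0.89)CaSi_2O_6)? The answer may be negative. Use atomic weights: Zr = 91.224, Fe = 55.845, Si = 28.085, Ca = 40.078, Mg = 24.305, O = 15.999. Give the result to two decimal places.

Si in ZrSiO_4: molar mass 183.305 g/mol; 1×28.085 = 28.085 g → 15.32 wt%.
Si in (Mg_0.11Fe_0.89)CaSi_2O_6: molar mass 244.618 g/mol; 2×28.085 = 56.170 g → 22.96 wt%.
Difference = 15.32 − 22.96 = -7.64 percentage points.

-7.64 percentage points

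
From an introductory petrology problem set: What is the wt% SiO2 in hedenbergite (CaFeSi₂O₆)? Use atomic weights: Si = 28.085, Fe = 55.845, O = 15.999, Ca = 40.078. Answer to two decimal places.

48.44 wt%

M(CaFeSi₂O₆) = 248.087 g/mol; M(SiO2) = 60.083 g/mol.
Moles SiO2 per formula unit = 2 Si ÷ 1 = 2.0000.
SiO2 fraction = (2.0000 × 60.083) / 248.087 = 120.166/248.087 = 0.4844.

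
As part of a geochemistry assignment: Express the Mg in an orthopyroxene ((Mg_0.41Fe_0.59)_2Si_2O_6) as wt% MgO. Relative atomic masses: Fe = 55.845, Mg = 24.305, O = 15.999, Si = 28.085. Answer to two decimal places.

13.89 wt%

Formula mass = 237.991 g/mol.
0.82 Mg → 0.8200 mol MgO per formula unit; M(MgO) = 40.304, so MgO mass = 33.049 g.
33.049/237.991 × 100 = 13.89 wt%.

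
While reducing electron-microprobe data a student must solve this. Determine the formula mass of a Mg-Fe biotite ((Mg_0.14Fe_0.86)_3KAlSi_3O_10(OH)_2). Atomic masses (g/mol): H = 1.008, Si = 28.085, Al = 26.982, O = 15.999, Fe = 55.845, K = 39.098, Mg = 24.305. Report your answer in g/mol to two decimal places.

498.63 g/mol

M = 0.42×24.305 + 2.58×55.845 + 1×39.098 + 1×26.982 + 3×28.085 + 12×15.999 + 2×1.008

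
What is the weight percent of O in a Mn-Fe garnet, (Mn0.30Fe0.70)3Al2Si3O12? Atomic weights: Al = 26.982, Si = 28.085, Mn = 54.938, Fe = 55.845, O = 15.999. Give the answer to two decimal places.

Formula mass = 0.90·54.938 + 2.10·55.845 + 2·26.982 + 3·28.085 + 12·15.999 = 496.926 g/mol, of which 191.988 g is O.
So O makes up 191.988/496.926 = 0.3864 of the mass, i.e. 38.64%.

38.64 mass %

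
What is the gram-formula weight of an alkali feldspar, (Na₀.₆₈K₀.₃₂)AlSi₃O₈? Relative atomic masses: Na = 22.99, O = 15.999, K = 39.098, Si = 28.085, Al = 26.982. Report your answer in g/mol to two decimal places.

267.37 g/mol

Na: 0.68 × 22.99 = 15.6332
K: 0.32 × 39.098 = 12.5114
Al: 1 × 26.982 = 26.9820
Si: 3 × 28.085 = 84.2550
O: 8 × 15.999 = 127.9920
Summing the contributions gives the formula mass.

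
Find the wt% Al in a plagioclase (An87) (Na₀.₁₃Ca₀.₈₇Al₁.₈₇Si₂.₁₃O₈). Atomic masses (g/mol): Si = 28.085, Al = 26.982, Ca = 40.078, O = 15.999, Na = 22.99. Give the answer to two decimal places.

Molar mass of Na₀.₁₃Ca₀.₈₇Al₁.₈₇Si₂.₁₃O₈: 0.13×22.99 + 0.87×40.078 + 1.87×26.982 + 2.13×28.085 + 8×15.999 = 276.126 g/mol.
Mass of Al per formula unit: 1.87 × 26.982 = 50.456 g.
Weight fraction Al = 50.456 / 276.126 = 0.1827.

18.27 weight percent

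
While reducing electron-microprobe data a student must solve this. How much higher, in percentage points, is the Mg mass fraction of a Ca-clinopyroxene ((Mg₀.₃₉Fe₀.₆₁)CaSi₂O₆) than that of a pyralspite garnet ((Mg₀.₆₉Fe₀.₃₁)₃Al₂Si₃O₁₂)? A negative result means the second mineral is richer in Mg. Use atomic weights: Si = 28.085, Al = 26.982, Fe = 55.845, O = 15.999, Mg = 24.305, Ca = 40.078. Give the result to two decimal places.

First mineral: 9.479 g Mg in 235.786 g formula = 4.02 wt% Mg.
Second mineral: 50.311 g Mg in 432.454 g formula = 11.63 wt% Mg.
4.02% − 11.63% gives a difference of -7.61 percentage points.

-7.61 percentage points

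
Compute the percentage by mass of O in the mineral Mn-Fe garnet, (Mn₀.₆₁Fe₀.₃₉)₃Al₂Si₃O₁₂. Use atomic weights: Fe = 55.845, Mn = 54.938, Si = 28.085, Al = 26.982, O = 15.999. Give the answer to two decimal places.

38.70 weight percent

Formula mass = 1.83×54.938 + 1.17×55.845 + 2×26.982 + 3×28.085 + 12×15.999 = 496.082 g/mol, of which 191.988 g is O.
So O makes up 191.988/496.082 = 0.3870 of the mass, i.e. 38.70%.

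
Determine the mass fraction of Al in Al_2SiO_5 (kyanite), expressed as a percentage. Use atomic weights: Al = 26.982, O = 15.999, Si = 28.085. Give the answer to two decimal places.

Formula mass = 2×26.982 + 1×28.085 + 5×15.999 = 162.044 g/mol, of which 53.964 g is Al.
So Al makes up 53.964/162.044 = 0.3330 of the mass, i.e. 33.30%.

33.30 wt%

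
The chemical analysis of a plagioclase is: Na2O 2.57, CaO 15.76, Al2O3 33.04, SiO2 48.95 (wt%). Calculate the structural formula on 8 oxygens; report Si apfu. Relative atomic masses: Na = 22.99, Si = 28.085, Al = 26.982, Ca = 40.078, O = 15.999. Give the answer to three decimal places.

2.229 Si apfu

Na2O: 2.57/61.979 = 0.04147 mol → 0.08294 mol Na, 0.04147 mol O.
CaO: 15.76/56.077 = 0.28104 mol → 0.28104 mol Ca, 0.28104 mol O.
Al2O3: 33.04/101.961 = 0.32405 mol → 0.64810 mol Al, 0.97215 mol O.
SiO2: 48.95/60.083 = 0.81471 mol → 0.81471 mol Si, 1.62942 mol O.
Total oxygen = 2.92408 mol. Normalization factor = 8/2.92408 = 2.73590.
Si per 8 O = 0.81471 × 2.73590 = 2.229.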